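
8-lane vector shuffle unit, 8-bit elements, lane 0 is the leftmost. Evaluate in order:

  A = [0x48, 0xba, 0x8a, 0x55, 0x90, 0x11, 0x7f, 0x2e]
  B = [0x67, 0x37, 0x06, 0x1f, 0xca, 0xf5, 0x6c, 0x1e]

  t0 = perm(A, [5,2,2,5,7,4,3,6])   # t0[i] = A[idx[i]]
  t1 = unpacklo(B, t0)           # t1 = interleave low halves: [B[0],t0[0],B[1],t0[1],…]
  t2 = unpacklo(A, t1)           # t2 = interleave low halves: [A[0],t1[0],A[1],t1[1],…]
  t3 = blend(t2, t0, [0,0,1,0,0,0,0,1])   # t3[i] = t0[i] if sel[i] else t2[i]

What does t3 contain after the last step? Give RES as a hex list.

RES = [ 0x48  0x67  0x8a  0x11  0x8a  0x37  0x55  0x7f ]

  t0: 11 8a 8a 11 2e 90 55 7f
  t1: 67 11 37 8a 06 8a 1f 11
  t2: 48 67 ba 11 8a 37 55 8a
  t3: 48 67 8a 11 8a 37 55 7f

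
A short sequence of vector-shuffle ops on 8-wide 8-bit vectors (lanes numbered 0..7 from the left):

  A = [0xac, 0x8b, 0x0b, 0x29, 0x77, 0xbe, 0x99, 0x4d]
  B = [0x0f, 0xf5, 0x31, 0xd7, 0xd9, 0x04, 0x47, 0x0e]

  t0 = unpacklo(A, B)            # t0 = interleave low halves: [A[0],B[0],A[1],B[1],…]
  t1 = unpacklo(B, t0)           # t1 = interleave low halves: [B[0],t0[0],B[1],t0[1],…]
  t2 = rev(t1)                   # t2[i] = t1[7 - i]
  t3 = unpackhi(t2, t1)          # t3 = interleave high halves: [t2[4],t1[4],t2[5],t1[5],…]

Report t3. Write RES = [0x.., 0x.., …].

t0 = [0xac, 0x0f, 0x8b, 0xf5, 0x0b, 0x31, 0x29, 0xd7]
t1 = [0x0f, 0xac, 0xf5, 0x0f, 0x31, 0x8b, 0xd7, 0xf5]
t2 = [0xf5, 0xd7, 0x8b, 0x31, 0x0f, 0xf5, 0xac, 0x0f]
t3 = [0x0f, 0x31, 0xf5, 0x8b, 0xac, 0xd7, 0x0f, 0xf5]

RES = [0x0f, 0x31, 0xf5, 0x8b, 0xac, 0xd7, 0x0f, 0xf5]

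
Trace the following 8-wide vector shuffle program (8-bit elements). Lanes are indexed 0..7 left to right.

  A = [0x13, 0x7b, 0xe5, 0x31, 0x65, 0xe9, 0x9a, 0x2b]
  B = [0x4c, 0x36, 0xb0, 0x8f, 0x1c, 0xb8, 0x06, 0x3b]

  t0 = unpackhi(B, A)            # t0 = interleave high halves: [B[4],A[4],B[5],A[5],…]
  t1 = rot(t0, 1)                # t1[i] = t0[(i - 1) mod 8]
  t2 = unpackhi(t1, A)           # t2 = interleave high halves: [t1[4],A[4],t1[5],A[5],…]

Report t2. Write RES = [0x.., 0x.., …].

→ t0 |1c|65|b8|e9|06|9a|3b|2b|
→ t1 |2b|1c|65|b8|e9|06|9a|3b|
→ t2 |e9|65|06|e9|9a|9a|3b|2b|

RES = [0xe9, 0x65, 0x06, 0xe9, 0x9a, 0x9a, 0x3b, 0x2b]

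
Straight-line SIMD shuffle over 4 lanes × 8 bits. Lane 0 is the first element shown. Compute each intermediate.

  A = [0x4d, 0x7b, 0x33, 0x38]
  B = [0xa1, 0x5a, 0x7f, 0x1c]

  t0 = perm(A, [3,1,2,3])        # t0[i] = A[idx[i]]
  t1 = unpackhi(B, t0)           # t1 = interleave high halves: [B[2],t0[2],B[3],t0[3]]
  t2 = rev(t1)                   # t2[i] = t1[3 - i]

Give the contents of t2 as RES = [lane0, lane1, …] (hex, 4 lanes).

  t0: 38 7b 33 38
  t1: 7f 33 1c 38
  t2: 38 1c 33 7f

RES = [ 0x38  0x1c  0x33  0x7f ]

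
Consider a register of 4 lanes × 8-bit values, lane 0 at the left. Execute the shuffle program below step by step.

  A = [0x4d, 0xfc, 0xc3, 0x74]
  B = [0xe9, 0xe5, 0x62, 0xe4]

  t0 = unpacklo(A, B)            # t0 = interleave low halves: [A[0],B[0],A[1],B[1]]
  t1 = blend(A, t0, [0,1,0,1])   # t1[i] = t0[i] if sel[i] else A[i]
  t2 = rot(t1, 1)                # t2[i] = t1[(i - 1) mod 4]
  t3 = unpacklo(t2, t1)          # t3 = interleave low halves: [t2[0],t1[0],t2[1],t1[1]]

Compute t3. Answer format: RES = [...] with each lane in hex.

RES = [ 0xe5  0x4d  0x4d  0xe9 ]

  t0: 4d e9 fc e5
  t1: 4d e9 c3 e5
  t2: e5 4d e9 c3
  t3: e5 4d 4d e9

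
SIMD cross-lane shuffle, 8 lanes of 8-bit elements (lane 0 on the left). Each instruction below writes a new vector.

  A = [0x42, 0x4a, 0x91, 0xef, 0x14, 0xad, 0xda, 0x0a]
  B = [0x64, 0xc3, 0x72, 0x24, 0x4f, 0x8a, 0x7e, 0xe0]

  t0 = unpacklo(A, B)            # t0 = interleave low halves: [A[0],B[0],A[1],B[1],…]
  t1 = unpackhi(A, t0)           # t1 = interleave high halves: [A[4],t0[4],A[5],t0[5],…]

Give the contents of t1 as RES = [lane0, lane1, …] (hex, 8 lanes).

  t0: 42 64 4a c3 91 72 ef 24
  t1: 14 91 ad 72 da ef 0a 24

RES = [0x14, 0x91, 0xad, 0x72, 0xda, 0xef, 0x0a, 0x24]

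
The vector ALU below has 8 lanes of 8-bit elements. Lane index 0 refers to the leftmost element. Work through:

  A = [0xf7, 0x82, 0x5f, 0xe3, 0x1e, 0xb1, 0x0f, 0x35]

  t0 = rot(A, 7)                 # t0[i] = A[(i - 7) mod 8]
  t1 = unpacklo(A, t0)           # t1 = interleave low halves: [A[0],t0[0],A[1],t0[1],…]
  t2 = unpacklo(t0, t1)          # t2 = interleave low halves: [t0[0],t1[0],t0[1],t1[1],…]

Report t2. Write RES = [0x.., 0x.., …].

RES = [0x82, 0xf7, 0x5f, 0x82, 0xe3, 0x82, 0x1e, 0x5f]

→ t0 |82|5f|e3|1e|b1|0f|35|f7|
→ t1 |f7|82|82|5f|5f|e3|e3|1e|
→ t2 |82|f7|5f|82|e3|82|1e|5f|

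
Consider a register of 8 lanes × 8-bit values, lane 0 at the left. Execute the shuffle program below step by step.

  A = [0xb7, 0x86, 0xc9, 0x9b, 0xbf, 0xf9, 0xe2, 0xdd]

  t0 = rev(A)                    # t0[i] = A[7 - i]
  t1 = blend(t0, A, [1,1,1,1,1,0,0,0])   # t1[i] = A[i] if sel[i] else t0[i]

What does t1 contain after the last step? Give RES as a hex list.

→ t0 |dd|e2|f9|bf|9b|c9|86|b7|
→ t1 |b7|86|c9|9b|bf|c9|86|b7|

RES = [ 0xb7  0x86  0xc9  0x9b  0xbf  0xc9  0x86  0xb7 ]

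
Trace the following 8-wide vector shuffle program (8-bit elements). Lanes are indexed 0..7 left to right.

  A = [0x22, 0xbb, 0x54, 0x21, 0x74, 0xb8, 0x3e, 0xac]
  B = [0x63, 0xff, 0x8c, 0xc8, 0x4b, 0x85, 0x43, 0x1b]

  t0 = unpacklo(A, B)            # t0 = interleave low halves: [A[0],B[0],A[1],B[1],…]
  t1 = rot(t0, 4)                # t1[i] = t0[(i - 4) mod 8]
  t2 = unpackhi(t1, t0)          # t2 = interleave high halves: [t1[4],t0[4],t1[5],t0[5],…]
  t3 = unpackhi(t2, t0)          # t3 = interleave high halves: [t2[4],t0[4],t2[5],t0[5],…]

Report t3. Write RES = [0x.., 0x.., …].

RES = [ 0xbb  0x54  0x21  0x8c  0xff  0x21  0xc8  0xc8 ]

t0 = [0x22, 0x63, 0xbb, 0xff, 0x54, 0x8c, 0x21, 0xc8]
t1 = [0x54, 0x8c, 0x21, 0xc8, 0x22, 0x63, 0xbb, 0xff]
t2 = [0x22, 0x54, 0x63, 0x8c, 0xbb, 0x21, 0xff, 0xc8]
t3 = [0xbb, 0x54, 0x21, 0x8c, 0xff, 0x21, 0xc8, 0xc8]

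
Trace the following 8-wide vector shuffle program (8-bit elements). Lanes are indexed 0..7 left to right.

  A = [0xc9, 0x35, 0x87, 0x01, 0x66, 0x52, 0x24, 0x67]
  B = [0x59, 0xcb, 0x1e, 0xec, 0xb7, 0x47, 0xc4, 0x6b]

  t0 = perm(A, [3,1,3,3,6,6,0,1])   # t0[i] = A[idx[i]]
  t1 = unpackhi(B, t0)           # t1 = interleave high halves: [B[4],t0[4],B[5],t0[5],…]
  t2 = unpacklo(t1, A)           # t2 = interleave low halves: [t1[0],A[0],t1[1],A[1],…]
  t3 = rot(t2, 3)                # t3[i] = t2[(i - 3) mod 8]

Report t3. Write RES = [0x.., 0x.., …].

t0 = [0x01, 0x35, 0x01, 0x01, 0x24, 0x24, 0xc9, 0x35]
t1 = [0xb7, 0x24, 0x47, 0x24, 0xc4, 0xc9, 0x6b, 0x35]
t2 = [0xb7, 0xc9, 0x24, 0x35, 0x47, 0x87, 0x24, 0x01]
t3 = [0x87, 0x24, 0x01, 0xb7, 0xc9, 0x24, 0x35, 0x47]

RES = [0x87, 0x24, 0x01, 0xb7, 0xc9, 0x24, 0x35, 0x47]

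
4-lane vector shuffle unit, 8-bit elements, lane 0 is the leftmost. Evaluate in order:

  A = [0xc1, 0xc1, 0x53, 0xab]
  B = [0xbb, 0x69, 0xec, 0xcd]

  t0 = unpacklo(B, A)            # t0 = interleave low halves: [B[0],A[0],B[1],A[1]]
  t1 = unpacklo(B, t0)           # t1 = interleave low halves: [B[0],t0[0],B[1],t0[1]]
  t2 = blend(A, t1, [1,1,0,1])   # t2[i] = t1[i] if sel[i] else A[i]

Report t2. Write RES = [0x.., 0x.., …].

RES = [0xbb, 0xbb, 0x53, 0xc1]

  t0: bb c1 69 c1
  t1: bb bb 69 c1
  t2: bb bb 53 c1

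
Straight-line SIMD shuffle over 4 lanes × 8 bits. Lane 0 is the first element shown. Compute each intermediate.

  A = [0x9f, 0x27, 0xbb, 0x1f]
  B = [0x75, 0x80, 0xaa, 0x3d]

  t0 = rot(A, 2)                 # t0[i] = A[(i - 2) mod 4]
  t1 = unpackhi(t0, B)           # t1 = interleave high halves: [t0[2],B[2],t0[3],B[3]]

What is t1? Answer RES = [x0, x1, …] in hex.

  t0: bb 1f 9f 27
  t1: 9f aa 27 3d

RES = [ 0x9f  0xaa  0x27  0x3d ]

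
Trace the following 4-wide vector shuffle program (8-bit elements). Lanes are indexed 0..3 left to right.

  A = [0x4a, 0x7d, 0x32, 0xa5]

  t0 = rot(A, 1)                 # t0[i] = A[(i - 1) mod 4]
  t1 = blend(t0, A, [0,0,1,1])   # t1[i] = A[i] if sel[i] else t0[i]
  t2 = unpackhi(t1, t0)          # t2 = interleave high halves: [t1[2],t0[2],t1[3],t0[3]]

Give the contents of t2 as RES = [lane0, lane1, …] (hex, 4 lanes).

  t0: a5 4a 7d 32
  t1: a5 4a 32 a5
  t2: 32 7d a5 32

RES = [0x32, 0x7d, 0xa5, 0x32]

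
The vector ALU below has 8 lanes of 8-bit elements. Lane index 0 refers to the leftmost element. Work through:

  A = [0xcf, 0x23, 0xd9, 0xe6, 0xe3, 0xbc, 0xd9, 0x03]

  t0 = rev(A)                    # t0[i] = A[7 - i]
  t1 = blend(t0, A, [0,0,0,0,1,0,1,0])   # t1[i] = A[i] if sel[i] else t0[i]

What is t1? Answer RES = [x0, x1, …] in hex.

RES = [0x03, 0xd9, 0xbc, 0xe3, 0xe3, 0xd9, 0xd9, 0xcf]

t0 = [0x03, 0xd9, 0xbc, 0xe3, 0xe6, 0xd9, 0x23, 0xcf]
t1 = [0x03, 0xd9, 0xbc, 0xe3, 0xe3, 0xd9, 0xd9, 0xcf]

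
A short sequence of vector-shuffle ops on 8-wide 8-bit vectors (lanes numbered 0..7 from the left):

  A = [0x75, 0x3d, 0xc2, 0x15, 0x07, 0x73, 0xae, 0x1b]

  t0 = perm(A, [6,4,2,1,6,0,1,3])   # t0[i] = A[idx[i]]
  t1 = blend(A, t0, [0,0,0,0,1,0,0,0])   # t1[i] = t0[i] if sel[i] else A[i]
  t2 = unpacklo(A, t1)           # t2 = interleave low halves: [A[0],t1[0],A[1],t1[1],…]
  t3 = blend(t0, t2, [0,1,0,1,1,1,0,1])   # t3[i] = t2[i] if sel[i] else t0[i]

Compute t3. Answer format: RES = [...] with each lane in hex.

t0 = [0xae, 0x07, 0xc2, 0x3d, 0xae, 0x75, 0x3d, 0x15]
t1 = [0x75, 0x3d, 0xc2, 0x15, 0xae, 0x73, 0xae, 0x1b]
t2 = [0x75, 0x75, 0x3d, 0x3d, 0xc2, 0xc2, 0x15, 0x15]
t3 = [0xae, 0x75, 0xc2, 0x3d, 0xc2, 0xc2, 0x3d, 0x15]

RES = [ 0xae  0x75  0xc2  0x3d  0xc2  0xc2  0x3d  0x15 ]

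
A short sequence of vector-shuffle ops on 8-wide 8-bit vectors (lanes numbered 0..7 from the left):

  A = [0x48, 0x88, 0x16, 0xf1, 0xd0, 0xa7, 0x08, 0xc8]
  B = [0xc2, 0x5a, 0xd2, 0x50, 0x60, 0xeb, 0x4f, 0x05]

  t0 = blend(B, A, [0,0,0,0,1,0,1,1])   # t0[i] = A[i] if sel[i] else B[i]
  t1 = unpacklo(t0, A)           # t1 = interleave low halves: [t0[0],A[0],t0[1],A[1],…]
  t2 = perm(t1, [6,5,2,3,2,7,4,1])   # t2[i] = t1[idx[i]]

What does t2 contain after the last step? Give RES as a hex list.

RES = [0x50, 0x16, 0x5a, 0x88, 0x5a, 0xf1, 0xd2, 0x48]

→ t0 |c2|5a|d2|50|d0|eb|08|c8|
→ t1 |c2|48|5a|88|d2|16|50|f1|
→ t2 |50|16|5a|88|5a|f1|d2|48|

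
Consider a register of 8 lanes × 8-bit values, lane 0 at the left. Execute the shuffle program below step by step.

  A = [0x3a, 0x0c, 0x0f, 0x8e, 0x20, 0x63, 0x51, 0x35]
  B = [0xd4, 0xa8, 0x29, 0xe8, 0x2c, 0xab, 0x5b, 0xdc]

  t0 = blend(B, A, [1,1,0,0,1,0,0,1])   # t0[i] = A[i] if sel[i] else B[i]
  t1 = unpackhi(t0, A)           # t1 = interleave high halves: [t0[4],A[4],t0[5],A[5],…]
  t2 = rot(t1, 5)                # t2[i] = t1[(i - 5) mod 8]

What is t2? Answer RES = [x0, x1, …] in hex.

→ t0 |3a|0c|29|e8|20|ab|5b|35|
→ t1 |20|20|ab|63|5b|51|35|35|
→ t2 |63|5b|51|35|35|20|20|ab|

RES = [ 0x63  0x5b  0x51  0x35  0x35  0x20  0x20  0xab ]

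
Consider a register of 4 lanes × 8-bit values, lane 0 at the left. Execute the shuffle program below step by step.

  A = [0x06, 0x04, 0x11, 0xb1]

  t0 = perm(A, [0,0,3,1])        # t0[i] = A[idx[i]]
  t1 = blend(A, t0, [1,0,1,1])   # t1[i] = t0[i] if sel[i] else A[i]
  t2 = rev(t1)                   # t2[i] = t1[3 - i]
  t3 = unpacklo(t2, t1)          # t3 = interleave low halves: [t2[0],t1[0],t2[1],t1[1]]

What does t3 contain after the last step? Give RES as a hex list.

  t0: 06 06 b1 04
  t1: 06 04 b1 04
  t2: 04 b1 04 06
  t3: 04 06 b1 04

RES = [0x04, 0x06, 0xb1, 0x04]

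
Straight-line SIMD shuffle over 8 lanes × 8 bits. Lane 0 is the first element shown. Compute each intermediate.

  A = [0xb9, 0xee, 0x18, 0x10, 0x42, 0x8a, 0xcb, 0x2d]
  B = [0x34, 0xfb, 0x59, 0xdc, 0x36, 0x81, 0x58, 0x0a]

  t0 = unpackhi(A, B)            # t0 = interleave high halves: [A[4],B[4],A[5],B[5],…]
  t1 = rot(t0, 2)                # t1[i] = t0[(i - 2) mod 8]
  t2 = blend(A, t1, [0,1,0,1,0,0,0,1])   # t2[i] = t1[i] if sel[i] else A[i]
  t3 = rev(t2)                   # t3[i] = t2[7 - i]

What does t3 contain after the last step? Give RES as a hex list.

  t0: 42 36 8a 81 cb 58 2d 0a
  t1: 2d 0a 42 36 8a 81 cb 58
  t2: b9 0a 18 36 42 8a cb 58
  t3: 58 cb 8a 42 36 18 0a b9

RES = [0x58, 0xcb, 0x8a, 0x42, 0x36, 0x18, 0x0a, 0xb9]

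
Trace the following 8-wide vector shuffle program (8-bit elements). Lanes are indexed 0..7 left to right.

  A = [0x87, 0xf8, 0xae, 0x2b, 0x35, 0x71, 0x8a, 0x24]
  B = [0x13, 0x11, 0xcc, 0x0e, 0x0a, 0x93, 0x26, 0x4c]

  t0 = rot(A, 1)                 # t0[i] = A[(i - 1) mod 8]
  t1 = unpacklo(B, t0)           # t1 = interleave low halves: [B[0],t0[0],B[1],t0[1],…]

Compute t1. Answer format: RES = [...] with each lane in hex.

  t0: 24 87 f8 ae 2b 35 71 8a
  t1: 13 24 11 87 cc f8 0e ae

RES = [0x13, 0x24, 0x11, 0x87, 0xcc, 0xf8, 0x0e, 0xae]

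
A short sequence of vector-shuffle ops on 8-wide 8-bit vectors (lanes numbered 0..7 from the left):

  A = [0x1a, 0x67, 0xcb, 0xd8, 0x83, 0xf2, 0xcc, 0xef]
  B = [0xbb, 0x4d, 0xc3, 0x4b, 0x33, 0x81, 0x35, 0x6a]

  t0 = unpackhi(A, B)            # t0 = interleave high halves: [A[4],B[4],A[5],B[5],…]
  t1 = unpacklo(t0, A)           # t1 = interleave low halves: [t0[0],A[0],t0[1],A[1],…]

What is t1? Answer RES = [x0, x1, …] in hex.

t0 = [0x83, 0x33, 0xf2, 0x81, 0xcc, 0x35, 0xef, 0x6a]
t1 = [0x83, 0x1a, 0x33, 0x67, 0xf2, 0xcb, 0x81, 0xd8]

RES = [0x83, 0x1a, 0x33, 0x67, 0xf2, 0xcb, 0x81, 0xd8]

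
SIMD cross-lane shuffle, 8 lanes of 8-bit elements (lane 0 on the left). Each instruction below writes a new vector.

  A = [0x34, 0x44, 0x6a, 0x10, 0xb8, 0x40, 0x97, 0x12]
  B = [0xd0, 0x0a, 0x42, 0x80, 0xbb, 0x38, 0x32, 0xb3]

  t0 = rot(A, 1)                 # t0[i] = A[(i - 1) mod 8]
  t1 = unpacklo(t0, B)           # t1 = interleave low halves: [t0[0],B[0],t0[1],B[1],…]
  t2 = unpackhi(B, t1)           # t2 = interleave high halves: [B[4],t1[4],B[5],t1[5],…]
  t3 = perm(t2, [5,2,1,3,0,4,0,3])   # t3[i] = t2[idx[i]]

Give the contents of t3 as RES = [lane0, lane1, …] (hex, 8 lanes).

  t0: 12 34 44 6a 10 b8 40 97
  t1: 12 d0 34 0a 44 42 6a 80
  t2: bb 44 38 42 32 6a b3 80
  t3: 6a 38 44 42 bb 32 bb 42

RES = [ 0x6a  0x38  0x44  0x42  0xbb  0x32  0xbb  0x42 ]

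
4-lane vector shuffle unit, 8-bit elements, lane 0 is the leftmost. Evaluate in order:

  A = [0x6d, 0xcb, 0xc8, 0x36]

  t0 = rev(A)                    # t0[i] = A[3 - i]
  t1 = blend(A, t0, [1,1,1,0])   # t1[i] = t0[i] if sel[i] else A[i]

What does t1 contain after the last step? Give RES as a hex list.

RES = [0x36, 0xc8, 0xcb, 0x36]

  t0: 36 c8 cb 6d
  t1: 36 c8 cb 36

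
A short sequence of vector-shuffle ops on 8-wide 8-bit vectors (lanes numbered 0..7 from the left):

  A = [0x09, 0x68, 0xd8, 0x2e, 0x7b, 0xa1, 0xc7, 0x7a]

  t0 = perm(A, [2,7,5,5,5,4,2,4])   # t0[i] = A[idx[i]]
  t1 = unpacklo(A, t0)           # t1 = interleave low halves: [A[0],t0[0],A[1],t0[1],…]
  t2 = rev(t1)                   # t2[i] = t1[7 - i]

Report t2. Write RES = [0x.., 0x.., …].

  t0: d8 7a a1 a1 a1 7b d8 7b
  t1: 09 d8 68 7a d8 a1 2e a1
  t2: a1 2e a1 d8 7a 68 d8 09

RES = [ 0xa1  0x2e  0xa1  0xd8  0x7a  0x68  0xd8  0x09 ]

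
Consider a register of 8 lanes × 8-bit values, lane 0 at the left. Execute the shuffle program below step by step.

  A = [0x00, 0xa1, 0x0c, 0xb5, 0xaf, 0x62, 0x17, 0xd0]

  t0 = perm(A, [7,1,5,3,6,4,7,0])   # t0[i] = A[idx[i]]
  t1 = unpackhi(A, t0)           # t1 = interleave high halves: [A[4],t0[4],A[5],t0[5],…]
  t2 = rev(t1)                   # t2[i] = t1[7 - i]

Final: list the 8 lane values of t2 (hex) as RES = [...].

RES = [ 0x00  0xd0  0xd0  0x17  0xaf  0x62  0x17  0xaf ]

t0 = [0xd0, 0xa1, 0x62, 0xb5, 0x17, 0xaf, 0xd0, 0x00]
t1 = [0xaf, 0x17, 0x62, 0xaf, 0x17, 0xd0, 0xd0, 0x00]
t2 = [0x00, 0xd0, 0xd0, 0x17, 0xaf, 0x62, 0x17, 0xaf]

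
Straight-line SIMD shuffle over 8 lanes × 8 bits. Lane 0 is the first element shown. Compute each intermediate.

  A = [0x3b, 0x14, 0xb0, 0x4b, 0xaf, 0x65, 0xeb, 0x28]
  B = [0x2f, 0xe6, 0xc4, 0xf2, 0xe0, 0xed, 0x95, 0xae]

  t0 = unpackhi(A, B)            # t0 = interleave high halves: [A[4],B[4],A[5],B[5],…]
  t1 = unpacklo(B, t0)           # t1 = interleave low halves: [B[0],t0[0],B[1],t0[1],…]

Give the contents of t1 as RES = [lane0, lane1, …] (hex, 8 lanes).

t0 = [0xaf, 0xe0, 0x65, 0xed, 0xeb, 0x95, 0x28, 0xae]
t1 = [0x2f, 0xaf, 0xe6, 0xe0, 0xc4, 0x65, 0xf2, 0xed]

RES = [ 0x2f  0xaf  0xe6  0xe0  0xc4  0x65  0xf2  0xed ]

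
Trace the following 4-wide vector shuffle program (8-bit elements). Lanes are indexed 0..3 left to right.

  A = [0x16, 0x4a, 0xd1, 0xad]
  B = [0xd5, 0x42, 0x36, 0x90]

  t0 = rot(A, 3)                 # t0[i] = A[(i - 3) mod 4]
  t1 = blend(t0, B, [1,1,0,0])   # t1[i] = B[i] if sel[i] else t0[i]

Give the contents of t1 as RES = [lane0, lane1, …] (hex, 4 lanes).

RES = [0xd5, 0x42, 0xad, 0x16]

→ t0 |4a|d1|ad|16|
→ t1 |d5|42|ad|16|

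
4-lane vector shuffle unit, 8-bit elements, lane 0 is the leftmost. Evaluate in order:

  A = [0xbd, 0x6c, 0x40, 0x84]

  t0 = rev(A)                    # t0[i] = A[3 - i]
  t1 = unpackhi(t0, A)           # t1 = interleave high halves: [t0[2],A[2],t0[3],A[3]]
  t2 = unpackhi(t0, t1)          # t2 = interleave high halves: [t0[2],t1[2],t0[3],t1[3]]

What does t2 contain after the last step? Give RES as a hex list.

  t0: 84 40 6c bd
  t1: 6c 40 bd 84
  t2: 6c bd bd 84

RES = [ 0x6c  0xbd  0xbd  0x84 ]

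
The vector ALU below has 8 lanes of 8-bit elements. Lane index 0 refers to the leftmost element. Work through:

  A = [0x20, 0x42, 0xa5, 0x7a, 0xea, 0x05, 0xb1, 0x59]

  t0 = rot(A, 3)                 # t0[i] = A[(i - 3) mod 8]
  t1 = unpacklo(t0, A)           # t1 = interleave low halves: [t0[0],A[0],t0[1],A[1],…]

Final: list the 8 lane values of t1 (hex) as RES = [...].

→ t0 |05|b1|59|20|42|a5|7a|ea|
→ t1 |05|20|b1|42|59|a5|20|7a|

RES = [ 0x05  0x20  0xb1  0x42  0x59  0xa5  0x20  0x7a ]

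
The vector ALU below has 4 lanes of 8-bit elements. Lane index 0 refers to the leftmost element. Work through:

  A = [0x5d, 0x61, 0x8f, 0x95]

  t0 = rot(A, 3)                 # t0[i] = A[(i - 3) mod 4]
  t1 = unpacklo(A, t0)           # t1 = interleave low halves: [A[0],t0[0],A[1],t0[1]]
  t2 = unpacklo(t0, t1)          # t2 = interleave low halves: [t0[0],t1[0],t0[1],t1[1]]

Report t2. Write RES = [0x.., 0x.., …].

→ t0 |61|8f|95|5d|
→ t1 |5d|61|61|8f|
→ t2 |61|5d|8f|61|

RES = [0x61, 0x5d, 0x8f, 0x61]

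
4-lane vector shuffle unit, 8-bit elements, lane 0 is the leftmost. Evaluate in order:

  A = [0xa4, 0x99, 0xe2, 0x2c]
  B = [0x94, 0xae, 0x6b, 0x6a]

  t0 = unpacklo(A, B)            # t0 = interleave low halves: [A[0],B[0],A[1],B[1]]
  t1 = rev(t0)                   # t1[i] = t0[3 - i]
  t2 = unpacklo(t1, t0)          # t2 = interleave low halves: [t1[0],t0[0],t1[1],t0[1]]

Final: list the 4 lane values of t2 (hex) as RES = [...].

RES = [0xae, 0xa4, 0x99, 0x94]

→ t0 |a4|94|99|ae|
→ t1 |ae|99|94|a4|
→ t2 |ae|a4|99|94|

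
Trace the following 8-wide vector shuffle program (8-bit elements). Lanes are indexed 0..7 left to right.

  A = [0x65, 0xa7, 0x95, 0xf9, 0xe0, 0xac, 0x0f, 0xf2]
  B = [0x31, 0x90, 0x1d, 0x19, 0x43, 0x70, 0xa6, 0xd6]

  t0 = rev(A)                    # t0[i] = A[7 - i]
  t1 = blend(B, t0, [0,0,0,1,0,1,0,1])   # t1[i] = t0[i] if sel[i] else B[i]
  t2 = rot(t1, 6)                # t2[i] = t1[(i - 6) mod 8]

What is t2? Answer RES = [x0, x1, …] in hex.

  t0: f2 0f ac e0 f9 95 a7 65
  t1: 31 90 1d e0 43 95 a6 65
  t2: 1d e0 43 95 a6 65 31 90

RES = [ 0x1d  0xe0  0x43  0x95  0xa6  0x65  0x31  0x90 ]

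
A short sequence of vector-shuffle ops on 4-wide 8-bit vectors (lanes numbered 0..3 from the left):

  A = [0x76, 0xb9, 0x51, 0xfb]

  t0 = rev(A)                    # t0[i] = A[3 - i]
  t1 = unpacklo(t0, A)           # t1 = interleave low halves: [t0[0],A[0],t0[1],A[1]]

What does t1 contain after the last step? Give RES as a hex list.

RES = [0xfb, 0x76, 0x51, 0xb9]

→ t0 |fb|51|b9|76|
→ t1 |fb|76|51|b9|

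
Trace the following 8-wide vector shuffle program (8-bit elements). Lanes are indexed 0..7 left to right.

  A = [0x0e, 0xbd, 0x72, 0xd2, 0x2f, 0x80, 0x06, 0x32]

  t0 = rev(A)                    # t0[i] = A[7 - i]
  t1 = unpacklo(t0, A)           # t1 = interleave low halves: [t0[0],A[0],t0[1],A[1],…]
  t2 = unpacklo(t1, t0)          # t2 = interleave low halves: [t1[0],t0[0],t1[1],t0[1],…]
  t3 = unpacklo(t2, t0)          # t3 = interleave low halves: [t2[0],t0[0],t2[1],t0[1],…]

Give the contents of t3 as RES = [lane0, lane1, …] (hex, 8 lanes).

  t0: 32 06 80 2f d2 72 bd 0e
  t1: 32 0e 06 bd 80 72 2f d2
  t2: 32 32 0e 06 06 80 bd 2f
  t3: 32 32 32 06 0e 80 06 2f

RES = [0x32, 0x32, 0x32, 0x06, 0x0e, 0x80, 0x06, 0x2f]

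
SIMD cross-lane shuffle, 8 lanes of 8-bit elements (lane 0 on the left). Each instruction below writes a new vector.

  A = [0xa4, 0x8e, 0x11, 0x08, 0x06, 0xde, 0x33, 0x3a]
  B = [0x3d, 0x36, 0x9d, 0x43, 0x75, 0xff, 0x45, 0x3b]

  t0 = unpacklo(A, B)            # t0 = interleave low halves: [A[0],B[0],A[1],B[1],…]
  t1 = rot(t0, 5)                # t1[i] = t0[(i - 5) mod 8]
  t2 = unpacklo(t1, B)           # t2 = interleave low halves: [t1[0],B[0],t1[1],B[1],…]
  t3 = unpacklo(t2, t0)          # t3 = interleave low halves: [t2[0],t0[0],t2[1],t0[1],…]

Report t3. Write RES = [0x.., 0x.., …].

RES = [0x36, 0xa4, 0x3d, 0x3d, 0x11, 0x8e, 0x36, 0x36]

t0 = [0xa4, 0x3d, 0x8e, 0x36, 0x11, 0x9d, 0x08, 0x43]
t1 = [0x36, 0x11, 0x9d, 0x08, 0x43, 0xa4, 0x3d, 0x8e]
t2 = [0x36, 0x3d, 0x11, 0x36, 0x9d, 0x9d, 0x08, 0x43]
t3 = [0x36, 0xa4, 0x3d, 0x3d, 0x11, 0x8e, 0x36, 0x36]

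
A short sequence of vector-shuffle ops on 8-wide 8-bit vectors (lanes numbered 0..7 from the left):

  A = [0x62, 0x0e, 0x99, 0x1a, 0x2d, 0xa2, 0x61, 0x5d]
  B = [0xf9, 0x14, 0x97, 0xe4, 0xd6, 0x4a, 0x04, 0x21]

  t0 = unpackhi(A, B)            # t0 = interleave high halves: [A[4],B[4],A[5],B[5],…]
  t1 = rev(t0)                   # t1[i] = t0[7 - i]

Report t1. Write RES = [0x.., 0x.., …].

→ t0 |2d|d6|a2|4a|61|04|5d|21|
→ t1 |21|5d|04|61|4a|a2|d6|2d|

RES = [ 0x21  0x5d  0x04  0x61  0x4a  0xa2  0xd6  0x2d ]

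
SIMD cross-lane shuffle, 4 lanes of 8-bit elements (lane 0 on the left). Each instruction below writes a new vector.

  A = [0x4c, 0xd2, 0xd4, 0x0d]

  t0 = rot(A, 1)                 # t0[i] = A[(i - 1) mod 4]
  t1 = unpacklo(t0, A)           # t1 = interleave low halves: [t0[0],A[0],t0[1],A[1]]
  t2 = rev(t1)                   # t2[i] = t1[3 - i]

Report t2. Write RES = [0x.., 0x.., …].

→ t0 |0d|4c|d2|d4|
→ t1 |0d|4c|4c|d2|
→ t2 |d2|4c|4c|0d|

RES = [0xd2, 0x4c, 0x4c, 0x0d]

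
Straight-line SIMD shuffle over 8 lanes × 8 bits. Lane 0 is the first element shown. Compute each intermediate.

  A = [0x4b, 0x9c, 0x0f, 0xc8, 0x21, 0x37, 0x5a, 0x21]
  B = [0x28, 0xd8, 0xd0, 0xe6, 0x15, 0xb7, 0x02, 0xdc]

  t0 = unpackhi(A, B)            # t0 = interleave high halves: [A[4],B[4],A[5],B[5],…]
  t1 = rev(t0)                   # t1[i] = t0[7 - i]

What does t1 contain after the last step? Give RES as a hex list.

→ t0 |21|15|37|b7|5a|02|21|dc|
→ t1 |dc|21|02|5a|b7|37|15|21|

RES = [ 0xdc  0x21  0x02  0x5a  0xb7  0x37  0x15  0x21 ]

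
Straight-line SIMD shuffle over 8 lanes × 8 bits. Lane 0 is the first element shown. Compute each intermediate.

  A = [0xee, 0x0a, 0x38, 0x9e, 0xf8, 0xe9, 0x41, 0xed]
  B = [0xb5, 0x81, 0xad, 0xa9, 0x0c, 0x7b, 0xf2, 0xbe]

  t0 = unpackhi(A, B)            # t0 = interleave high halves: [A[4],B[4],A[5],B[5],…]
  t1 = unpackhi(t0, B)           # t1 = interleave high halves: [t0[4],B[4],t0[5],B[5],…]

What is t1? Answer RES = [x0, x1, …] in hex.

→ t0 |f8|0c|e9|7b|41|f2|ed|be|
→ t1 |41|0c|f2|7b|ed|f2|be|be|

RES = [ 0x41  0x0c  0xf2  0x7b  0xed  0xf2  0xbe  0xbe ]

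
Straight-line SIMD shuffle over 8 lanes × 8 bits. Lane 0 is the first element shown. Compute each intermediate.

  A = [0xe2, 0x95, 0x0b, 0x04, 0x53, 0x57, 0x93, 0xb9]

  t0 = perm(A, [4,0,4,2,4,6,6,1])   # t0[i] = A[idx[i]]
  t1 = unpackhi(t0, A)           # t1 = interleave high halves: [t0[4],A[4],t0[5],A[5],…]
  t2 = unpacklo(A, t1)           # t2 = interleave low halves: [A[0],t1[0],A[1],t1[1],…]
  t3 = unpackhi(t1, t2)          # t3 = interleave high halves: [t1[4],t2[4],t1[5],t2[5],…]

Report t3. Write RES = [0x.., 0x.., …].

  t0: 53 e2 53 0b 53 93 93 95
  t1: 53 53 93 57 93 93 95 b9
  t2: e2 53 95 53 0b 93 04 57
  t3: 93 0b 93 93 95 04 b9 57

RES = [0x93, 0x0b, 0x93, 0x93, 0x95, 0x04, 0xb9, 0x57]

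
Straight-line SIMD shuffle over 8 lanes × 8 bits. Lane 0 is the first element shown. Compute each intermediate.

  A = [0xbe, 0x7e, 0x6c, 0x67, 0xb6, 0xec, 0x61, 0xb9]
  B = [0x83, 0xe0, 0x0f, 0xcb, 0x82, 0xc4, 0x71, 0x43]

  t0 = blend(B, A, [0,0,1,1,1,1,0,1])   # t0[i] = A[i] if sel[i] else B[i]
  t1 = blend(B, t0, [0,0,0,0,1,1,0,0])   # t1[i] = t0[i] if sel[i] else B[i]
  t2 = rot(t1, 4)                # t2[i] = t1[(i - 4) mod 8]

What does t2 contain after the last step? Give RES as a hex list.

→ t0 |83|e0|6c|67|b6|ec|71|b9|
→ t1 |83|e0|0f|cb|b6|ec|71|43|
→ t2 |b6|ec|71|43|83|e0|0f|cb|

RES = [ 0xb6  0xec  0x71  0x43  0x83  0xe0  0x0f  0xcb ]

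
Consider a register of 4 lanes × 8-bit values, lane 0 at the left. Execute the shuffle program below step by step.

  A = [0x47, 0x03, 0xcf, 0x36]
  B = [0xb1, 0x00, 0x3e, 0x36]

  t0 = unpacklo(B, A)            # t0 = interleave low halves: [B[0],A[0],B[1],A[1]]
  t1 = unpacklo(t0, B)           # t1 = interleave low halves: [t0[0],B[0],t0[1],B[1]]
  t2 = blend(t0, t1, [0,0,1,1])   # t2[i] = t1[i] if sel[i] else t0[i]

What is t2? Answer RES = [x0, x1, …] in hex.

RES = [0xb1, 0x47, 0x47, 0x00]

t0 = [0xb1, 0x47, 0x00, 0x03]
t1 = [0xb1, 0xb1, 0x47, 0x00]
t2 = [0xb1, 0x47, 0x47, 0x00]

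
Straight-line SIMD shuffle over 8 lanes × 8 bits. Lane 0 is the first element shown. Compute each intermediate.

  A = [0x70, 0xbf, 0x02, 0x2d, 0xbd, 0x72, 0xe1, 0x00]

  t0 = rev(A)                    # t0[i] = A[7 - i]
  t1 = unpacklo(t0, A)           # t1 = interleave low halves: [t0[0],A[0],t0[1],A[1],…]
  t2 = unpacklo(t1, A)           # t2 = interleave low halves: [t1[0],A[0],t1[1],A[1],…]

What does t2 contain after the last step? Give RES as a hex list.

t0 = [0x00, 0xe1, 0x72, 0xbd, 0x2d, 0x02, 0xbf, 0x70]
t1 = [0x00, 0x70, 0xe1, 0xbf, 0x72, 0x02, 0xbd, 0x2d]
t2 = [0x00, 0x70, 0x70, 0xbf, 0xe1, 0x02, 0xbf, 0x2d]

RES = [ 0x00  0x70  0x70  0xbf  0xe1  0x02  0xbf  0x2d ]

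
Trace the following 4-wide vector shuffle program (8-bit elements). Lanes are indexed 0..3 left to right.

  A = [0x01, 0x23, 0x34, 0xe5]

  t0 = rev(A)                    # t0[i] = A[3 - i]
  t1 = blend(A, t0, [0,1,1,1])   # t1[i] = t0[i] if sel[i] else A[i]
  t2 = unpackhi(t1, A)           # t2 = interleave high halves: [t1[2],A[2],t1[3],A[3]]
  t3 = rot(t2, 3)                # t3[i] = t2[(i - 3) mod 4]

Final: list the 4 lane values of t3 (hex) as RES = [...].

  t0: e5 34 23 01
  t1: 01 34 23 01
  t2: 23 34 01 e5
  t3: 34 01 e5 23

RES = [ 0x34  0x01  0xe5  0x23 ]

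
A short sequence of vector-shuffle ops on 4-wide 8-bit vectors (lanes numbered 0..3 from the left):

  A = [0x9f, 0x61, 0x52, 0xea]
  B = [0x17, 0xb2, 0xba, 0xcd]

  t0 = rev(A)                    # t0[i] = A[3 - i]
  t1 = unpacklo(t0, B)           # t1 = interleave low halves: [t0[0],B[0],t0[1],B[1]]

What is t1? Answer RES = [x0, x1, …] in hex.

t0 = [0xea, 0x52, 0x61, 0x9f]
t1 = [0xea, 0x17, 0x52, 0xb2]

RES = [ 0xea  0x17  0x52  0xb2 ]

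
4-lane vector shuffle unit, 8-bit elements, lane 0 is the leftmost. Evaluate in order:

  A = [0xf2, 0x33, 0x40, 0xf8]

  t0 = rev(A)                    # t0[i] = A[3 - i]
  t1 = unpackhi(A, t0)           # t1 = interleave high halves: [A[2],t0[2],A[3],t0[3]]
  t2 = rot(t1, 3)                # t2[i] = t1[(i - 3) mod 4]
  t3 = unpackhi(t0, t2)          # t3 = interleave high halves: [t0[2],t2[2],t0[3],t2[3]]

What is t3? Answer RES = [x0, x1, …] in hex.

RES = [0x33, 0xf2, 0xf2, 0x40]

→ t0 |f8|40|33|f2|
→ t1 |40|33|f8|f2|
→ t2 |33|f8|f2|40|
→ t3 |33|f2|f2|40|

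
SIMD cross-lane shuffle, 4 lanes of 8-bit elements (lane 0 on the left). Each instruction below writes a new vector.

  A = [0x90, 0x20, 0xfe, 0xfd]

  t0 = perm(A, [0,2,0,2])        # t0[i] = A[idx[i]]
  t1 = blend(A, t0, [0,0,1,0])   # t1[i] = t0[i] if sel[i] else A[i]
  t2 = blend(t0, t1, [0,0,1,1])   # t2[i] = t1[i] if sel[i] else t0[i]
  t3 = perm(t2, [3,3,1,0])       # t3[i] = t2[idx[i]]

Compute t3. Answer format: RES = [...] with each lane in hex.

  t0: 90 fe 90 fe
  t1: 90 20 90 fd
  t2: 90 fe 90 fd
  t3: fd fd fe 90

RES = [0xfd, 0xfd, 0xfe, 0x90]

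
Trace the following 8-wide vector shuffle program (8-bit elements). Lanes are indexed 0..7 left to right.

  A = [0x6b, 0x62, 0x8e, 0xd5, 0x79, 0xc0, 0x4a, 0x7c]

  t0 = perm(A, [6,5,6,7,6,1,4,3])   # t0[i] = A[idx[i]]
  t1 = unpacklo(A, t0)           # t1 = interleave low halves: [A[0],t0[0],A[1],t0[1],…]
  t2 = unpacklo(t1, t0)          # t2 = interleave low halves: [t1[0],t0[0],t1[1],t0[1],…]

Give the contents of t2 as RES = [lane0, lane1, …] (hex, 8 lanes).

  t0: 4a c0 4a 7c 4a 62 79 d5
  t1: 6b 4a 62 c0 8e 4a d5 7c
  t2: 6b 4a 4a c0 62 4a c0 7c

RES = [0x6b, 0x4a, 0x4a, 0xc0, 0x62, 0x4a, 0xc0, 0x7c]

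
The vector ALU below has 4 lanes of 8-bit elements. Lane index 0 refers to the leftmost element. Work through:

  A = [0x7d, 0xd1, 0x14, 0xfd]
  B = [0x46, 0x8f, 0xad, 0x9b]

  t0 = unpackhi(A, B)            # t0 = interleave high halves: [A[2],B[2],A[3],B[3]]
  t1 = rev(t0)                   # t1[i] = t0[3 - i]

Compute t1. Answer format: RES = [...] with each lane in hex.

  t0: 14 ad fd 9b
  t1: 9b fd ad 14

RES = [0x9b, 0xfd, 0xad, 0x14]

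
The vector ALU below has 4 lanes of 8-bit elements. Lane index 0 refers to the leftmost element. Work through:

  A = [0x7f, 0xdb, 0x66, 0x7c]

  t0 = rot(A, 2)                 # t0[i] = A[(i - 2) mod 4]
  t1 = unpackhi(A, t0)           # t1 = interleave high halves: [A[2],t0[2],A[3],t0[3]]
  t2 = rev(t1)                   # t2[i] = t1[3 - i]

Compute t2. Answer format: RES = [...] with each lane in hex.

  t0: 66 7c 7f db
  t1: 66 7f 7c db
  t2: db 7c 7f 66

RES = [ 0xdb  0x7c  0x7f  0x66 ]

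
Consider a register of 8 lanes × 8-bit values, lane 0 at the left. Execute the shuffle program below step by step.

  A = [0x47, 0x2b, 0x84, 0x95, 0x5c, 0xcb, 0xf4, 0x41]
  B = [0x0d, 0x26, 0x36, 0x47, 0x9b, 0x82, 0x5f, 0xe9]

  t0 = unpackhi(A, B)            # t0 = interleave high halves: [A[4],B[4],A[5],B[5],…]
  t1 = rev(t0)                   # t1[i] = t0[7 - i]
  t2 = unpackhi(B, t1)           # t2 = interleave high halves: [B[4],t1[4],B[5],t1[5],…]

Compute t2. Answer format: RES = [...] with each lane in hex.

t0 = [0x5c, 0x9b, 0xcb, 0x82, 0xf4, 0x5f, 0x41, 0xe9]
t1 = [0xe9, 0x41, 0x5f, 0xf4, 0x82, 0xcb, 0x9b, 0x5c]
t2 = [0x9b, 0x82, 0x82, 0xcb, 0x5f, 0x9b, 0xe9, 0x5c]

RES = [ 0x9b  0x82  0x82  0xcb  0x5f  0x9b  0xe9  0x5c ]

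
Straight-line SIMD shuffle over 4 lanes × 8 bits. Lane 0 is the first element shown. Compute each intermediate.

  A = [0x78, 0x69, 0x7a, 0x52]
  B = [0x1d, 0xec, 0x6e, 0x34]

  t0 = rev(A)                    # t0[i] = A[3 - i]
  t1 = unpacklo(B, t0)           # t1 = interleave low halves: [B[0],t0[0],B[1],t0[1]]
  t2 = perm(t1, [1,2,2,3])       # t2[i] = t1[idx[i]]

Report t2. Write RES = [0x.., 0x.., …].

RES = [ 0x52  0xec  0xec  0x7a ]

t0 = [0x52, 0x7a, 0x69, 0x78]
t1 = [0x1d, 0x52, 0xec, 0x7a]
t2 = [0x52, 0xec, 0xec, 0x7a]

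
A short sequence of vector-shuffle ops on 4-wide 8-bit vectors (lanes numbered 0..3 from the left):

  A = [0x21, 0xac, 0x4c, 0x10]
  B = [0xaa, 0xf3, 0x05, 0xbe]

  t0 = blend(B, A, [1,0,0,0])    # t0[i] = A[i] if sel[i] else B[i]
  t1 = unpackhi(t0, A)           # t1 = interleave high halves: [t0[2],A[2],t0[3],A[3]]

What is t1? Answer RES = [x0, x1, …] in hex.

RES = [0x05, 0x4c, 0xbe, 0x10]

t0 = [0x21, 0xf3, 0x05, 0xbe]
t1 = [0x05, 0x4c, 0xbe, 0x10]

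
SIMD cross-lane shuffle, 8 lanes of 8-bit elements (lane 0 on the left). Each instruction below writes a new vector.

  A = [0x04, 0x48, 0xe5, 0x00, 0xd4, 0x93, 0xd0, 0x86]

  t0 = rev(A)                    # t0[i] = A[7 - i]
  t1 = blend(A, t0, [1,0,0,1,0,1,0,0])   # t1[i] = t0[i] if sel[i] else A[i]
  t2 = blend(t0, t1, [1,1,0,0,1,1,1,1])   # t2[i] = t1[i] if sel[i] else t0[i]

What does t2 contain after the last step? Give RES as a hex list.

RES = [ 0x86  0x48  0x93  0xd4  0xd4  0xe5  0xd0  0x86 ]

  t0: 86 d0 93 d4 00 e5 48 04
  t1: 86 48 e5 d4 d4 e5 d0 86
  t2: 86 48 93 d4 d4 e5 d0 86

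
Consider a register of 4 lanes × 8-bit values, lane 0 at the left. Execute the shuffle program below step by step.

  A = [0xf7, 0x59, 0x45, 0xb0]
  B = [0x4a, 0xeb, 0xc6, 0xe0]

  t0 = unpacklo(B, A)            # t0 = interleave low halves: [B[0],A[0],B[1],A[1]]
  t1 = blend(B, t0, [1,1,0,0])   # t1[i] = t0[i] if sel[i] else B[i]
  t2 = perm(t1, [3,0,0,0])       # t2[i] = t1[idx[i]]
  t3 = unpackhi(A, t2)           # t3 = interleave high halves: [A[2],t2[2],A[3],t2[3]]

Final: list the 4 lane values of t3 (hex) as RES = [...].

  t0: 4a f7 eb 59
  t1: 4a f7 c6 e0
  t2: e0 4a 4a 4a
  t3: 45 4a b0 4a

RES = [ 0x45  0x4a  0xb0  0x4a ]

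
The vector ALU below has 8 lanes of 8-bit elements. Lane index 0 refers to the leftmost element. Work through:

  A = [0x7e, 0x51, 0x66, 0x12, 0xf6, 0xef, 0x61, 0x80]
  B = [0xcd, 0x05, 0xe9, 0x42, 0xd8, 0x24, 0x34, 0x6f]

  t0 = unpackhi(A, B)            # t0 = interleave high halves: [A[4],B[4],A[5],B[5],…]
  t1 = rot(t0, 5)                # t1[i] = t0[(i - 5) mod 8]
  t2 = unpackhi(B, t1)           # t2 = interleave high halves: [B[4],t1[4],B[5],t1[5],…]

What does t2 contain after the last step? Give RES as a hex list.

t0 = [0xf6, 0xd8, 0xef, 0x24, 0x61, 0x34, 0x80, 0x6f]
t1 = [0x24, 0x61, 0x34, 0x80, 0x6f, 0xf6, 0xd8, 0xef]
t2 = [0xd8, 0x6f, 0x24, 0xf6, 0x34, 0xd8, 0x6f, 0xef]

RES = [0xd8, 0x6f, 0x24, 0xf6, 0x34, 0xd8, 0x6f, 0xef]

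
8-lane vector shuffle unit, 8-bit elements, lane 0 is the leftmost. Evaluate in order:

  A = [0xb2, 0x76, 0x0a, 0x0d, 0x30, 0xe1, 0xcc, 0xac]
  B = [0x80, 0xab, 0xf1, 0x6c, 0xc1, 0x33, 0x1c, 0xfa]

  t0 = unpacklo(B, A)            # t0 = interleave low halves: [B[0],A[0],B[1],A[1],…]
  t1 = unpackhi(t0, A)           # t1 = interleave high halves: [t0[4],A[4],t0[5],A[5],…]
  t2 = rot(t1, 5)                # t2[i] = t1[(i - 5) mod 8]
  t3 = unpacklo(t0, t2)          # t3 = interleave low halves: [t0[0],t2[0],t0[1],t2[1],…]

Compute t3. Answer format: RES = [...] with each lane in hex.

RES = [0x80, 0xe1, 0xb2, 0x6c, 0xab, 0xcc, 0x76, 0x0d]

→ t0 |80|b2|ab|76|f1|0a|6c|0d|
→ t1 |f1|30|0a|e1|6c|cc|0d|ac|
→ t2 |e1|6c|cc|0d|ac|f1|30|0a|
→ t3 |80|e1|b2|6c|ab|cc|76|0d|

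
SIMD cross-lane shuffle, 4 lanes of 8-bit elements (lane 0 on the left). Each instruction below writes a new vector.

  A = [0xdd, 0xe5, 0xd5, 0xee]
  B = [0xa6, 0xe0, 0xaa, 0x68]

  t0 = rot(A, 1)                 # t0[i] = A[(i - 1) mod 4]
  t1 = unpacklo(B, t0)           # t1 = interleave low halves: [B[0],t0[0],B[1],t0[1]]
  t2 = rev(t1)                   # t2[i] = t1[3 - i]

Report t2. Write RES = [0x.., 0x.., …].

t0 = [0xee, 0xdd, 0xe5, 0xd5]
t1 = [0xa6, 0xee, 0xe0, 0xdd]
t2 = [0xdd, 0xe0, 0xee, 0xa6]

RES = [ 0xdd  0xe0  0xee  0xa6 ]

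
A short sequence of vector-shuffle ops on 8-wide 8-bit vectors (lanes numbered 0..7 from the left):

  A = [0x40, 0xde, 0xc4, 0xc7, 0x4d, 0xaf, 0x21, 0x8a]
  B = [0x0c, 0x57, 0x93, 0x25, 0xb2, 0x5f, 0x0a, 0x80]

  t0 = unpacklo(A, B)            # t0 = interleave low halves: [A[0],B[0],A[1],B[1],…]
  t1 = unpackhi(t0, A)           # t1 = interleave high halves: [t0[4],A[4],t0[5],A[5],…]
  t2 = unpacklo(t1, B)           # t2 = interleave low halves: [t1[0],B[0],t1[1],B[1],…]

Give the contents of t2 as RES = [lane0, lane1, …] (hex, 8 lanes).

RES = [ 0xc4  0x0c  0x4d  0x57  0x93  0x93  0xaf  0x25 ]

  t0: 40 0c de 57 c4 93 c7 25
  t1: c4 4d 93 af c7 21 25 8a
  t2: c4 0c 4d 57 93 93 af 25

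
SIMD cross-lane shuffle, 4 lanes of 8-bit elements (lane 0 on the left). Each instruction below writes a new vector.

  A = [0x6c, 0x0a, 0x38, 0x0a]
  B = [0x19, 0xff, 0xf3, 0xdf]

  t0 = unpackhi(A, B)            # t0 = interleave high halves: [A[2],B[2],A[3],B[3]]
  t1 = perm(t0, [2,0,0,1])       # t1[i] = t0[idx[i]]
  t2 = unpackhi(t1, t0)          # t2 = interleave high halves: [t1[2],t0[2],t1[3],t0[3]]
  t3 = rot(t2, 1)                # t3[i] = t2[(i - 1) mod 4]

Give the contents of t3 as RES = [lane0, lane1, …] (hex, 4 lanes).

RES = [0xdf, 0x38, 0x0a, 0xf3]

t0 = [0x38, 0xf3, 0x0a, 0xdf]
t1 = [0x0a, 0x38, 0x38, 0xf3]
t2 = [0x38, 0x0a, 0xf3, 0xdf]
t3 = [0xdf, 0x38, 0x0a, 0xf3]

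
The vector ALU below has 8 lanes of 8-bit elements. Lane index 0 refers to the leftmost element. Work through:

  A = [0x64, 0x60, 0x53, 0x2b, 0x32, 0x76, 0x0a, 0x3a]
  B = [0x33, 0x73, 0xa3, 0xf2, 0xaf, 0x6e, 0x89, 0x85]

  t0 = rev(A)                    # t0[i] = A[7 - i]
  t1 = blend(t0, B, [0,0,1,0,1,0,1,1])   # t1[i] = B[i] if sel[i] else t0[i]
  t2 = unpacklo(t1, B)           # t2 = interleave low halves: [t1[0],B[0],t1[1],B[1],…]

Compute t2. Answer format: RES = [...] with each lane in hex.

RES = [ 0x3a  0x33  0x0a  0x73  0xa3  0xa3  0x32  0xf2 ]

t0 = [0x3a, 0x0a, 0x76, 0x32, 0x2b, 0x53, 0x60, 0x64]
t1 = [0x3a, 0x0a, 0xa3, 0x32, 0xaf, 0x53, 0x89, 0x85]
t2 = [0x3a, 0x33, 0x0a, 0x73, 0xa3, 0xa3, 0x32, 0xf2]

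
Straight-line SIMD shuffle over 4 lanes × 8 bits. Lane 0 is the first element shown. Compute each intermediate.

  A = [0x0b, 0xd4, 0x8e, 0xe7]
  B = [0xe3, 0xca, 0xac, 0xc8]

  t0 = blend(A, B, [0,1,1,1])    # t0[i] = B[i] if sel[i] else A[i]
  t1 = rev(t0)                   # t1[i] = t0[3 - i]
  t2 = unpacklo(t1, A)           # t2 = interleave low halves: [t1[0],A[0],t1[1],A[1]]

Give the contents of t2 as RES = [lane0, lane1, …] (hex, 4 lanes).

t0 = [0x0b, 0xca, 0xac, 0xc8]
t1 = [0xc8, 0xac, 0xca, 0x0b]
t2 = [0xc8, 0x0b, 0xac, 0xd4]

RES = [0xc8, 0x0b, 0xac, 0xd4]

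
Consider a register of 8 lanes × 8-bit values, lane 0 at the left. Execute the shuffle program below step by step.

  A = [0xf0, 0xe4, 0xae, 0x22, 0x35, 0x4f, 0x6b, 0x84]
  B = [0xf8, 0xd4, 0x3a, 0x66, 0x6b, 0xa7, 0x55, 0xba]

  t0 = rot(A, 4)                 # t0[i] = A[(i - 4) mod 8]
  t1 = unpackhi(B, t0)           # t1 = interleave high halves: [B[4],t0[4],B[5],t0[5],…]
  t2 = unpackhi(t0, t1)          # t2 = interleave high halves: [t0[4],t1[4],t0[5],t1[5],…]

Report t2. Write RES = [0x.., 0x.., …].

  t0: 35 4f 6b 84 f0 e4 ae 22
  t1: 6b f0 a7 e4 55 ae ba 22
  t2: f0 55 e4 ae ae ba 22 22

RES = [ 0xf0  0x55  0xe4  0xae  0xae  0xba  0x22  0x22 ]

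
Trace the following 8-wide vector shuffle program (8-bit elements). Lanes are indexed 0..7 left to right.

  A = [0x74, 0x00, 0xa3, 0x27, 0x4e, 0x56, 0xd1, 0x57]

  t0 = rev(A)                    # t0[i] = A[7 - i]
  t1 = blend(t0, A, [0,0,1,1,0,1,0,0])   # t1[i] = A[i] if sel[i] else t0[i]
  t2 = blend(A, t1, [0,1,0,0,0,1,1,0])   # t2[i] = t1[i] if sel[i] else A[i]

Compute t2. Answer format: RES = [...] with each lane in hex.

RES = [ 0x74  0xd1  0xa3  0x27  0x4e  0x56  0x00  0x57 ]

t0 = [0x57, 0xd1, 0x56, 0x4e, 0x27, 0xa3, 0x00, 0x74]
t1 = [0x57, 0xd1, 0xa3, 0x27, 0x27, 0x56, 0x00, 0x74]
t2 = [0x74, 0xd1, 0xa3, 0x27, 0x4e, 0x56, 0x00, 0x57]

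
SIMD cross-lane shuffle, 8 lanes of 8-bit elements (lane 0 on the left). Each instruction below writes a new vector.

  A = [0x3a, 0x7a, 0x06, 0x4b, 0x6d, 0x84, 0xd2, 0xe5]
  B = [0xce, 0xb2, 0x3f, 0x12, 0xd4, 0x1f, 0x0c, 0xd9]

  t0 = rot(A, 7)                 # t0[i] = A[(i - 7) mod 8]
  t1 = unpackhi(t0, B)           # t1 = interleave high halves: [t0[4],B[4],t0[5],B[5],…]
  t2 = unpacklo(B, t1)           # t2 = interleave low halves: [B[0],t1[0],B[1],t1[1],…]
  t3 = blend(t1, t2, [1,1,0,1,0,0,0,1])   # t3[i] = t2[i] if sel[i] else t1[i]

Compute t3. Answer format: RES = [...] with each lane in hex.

RES = [0xce, 0x84, 0xd2, 0xd4, 0xe5, 0x0c, 0x3a, 0x1f]

→ t0 |7a|06|4b|6d|84|d2|e5|3a|
→ t1 |84|d4|d2|1f|e5|0c|3a|d9|
→ t2 |ce|84|b2|d4|3f|d2|12|1f|
→ t3 |ce|84|d2|d4|e5|0c|3a|1f|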